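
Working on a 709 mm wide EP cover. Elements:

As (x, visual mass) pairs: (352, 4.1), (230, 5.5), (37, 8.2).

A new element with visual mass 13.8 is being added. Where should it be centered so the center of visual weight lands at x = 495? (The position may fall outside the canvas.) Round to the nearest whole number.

After adding the new element, total weight = 4.1 + 5.5 + 8.2 + 13.8 = 31.6.
Along x: (3011.6 + 13.8·x) / 31.6 = 495 (existing moment 4.1·352 + 5.5·230 + 8.2·37 = 3011.6) ⇒ x = (15642.0 − 3011.6) / 13.8 ≈ 915.25.

x ≈ 915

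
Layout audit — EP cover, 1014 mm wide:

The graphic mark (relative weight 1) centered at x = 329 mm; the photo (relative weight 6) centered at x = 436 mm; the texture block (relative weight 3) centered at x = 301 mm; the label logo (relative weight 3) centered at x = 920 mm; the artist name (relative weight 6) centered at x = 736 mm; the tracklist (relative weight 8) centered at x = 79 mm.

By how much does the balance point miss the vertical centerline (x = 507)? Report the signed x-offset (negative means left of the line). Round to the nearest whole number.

Weights sum to 1 + 6 + 3 + 3 + 6 + 8 = 27.
x: (1·329 + 6·436 + 3·301 + 3·920 + 6·736 + 8·79) / 27 = 11656 / 27 ≈ 431.70
Against x = 507, that's 431.70 − 507 = -75.30.

≈ -75 mm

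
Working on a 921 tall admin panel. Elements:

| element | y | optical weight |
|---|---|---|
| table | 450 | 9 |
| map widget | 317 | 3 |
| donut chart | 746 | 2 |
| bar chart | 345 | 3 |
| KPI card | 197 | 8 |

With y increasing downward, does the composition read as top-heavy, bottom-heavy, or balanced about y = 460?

Total weight = 9 + 3 + 2 + 3 + 8 = 25.
y-moment: 9·450 + 3·317 + 2·746 + 3·345 + 8·197 = 9104; centroid 9104/25 ≈ 364.16.
364.2 lies above (smaller y than) the midline 460, so the layout is top-heavy.

top-heavy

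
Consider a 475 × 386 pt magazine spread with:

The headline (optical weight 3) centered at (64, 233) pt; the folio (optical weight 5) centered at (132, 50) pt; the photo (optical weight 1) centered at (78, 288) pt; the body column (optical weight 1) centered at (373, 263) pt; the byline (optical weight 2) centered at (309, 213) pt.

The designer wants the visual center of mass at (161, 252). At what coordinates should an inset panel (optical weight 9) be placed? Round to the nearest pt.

(162, 374)

New total weight: (3 + 5 + 1 + 1 + 2) + 9 = 21.
Along x: (1921 + 9·x) / 21 = 161 (existing moment 3·64 + 5·132 + 1·78 + 1·373 + 2·309 = 1921) ⇒ x = (3381 − 1921) / 9 ≈ 162.22.
Along y: (1926 + 9·y) / 21 = 252 (existing moment 3·233 + 5·50 + 1·288 + 1·263 + 2·213 = 1926) ⇒ y = (5292 − 1926) / 9 ≈ 374.00.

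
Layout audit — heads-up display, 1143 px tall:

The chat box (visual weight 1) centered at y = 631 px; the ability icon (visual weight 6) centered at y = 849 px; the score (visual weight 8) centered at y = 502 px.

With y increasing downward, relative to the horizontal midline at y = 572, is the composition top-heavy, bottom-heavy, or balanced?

bottom-heavy

Σw = 1 + 6 + 8 = 15.
y: (1·631 + 6·849 + 8·502) / 15 = 9741 / 15 ≈ 649.40
649.4 vs midline 572 → bottom-heavy.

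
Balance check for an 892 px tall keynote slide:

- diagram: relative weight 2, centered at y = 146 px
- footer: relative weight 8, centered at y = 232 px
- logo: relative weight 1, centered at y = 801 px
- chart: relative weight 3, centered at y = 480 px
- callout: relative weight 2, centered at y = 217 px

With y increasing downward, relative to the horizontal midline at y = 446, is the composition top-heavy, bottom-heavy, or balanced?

top-heavy

Total weight = 2 + 8 + 1 + 3 + 2 = 16.
y-moment: 2·146 + 8·232 + 1·801 + 3·480 + 2·217 = 4823; centroid 4823/16 ≈ 301.44.
Since 301.4 is above (smaller y than) 446, the composition reads top-heavy.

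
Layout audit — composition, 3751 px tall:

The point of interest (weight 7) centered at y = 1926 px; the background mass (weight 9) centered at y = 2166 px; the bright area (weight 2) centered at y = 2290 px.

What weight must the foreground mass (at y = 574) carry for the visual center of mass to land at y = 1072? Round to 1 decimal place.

w ≈ 36.7

Existing Σw = 18 (7 + 9 + 2); existing moment 7·1926 + 9·2166 + 2·2290 = 37556.
Set Σw·y/Σw = 1072: (37556 + 574w) = 1072·(18 + w).
Rearranging, w·(574 − 1072) = 1072·18 − 37556 = -18260, so w ≈ -18260/-498 = 36.67.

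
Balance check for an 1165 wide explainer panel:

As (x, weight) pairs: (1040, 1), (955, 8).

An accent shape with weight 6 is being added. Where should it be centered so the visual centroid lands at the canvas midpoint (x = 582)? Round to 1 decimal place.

With the accent shape, Σw becomes 1 + 8 + 6 = 15.
x: target moment 15×582 = 8730; current 1·1040 + 8·955 = 8680; the accent shape supplies 50, so x = 50/6 ≈ 8.33.

x ≈ 8.3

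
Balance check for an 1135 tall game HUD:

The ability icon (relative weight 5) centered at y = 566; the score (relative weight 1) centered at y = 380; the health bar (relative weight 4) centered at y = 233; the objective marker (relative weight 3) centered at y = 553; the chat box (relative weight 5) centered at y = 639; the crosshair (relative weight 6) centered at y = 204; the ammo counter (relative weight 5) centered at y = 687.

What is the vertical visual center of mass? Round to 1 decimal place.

y ≈ 470.9

Total weight = 5 + 1 + 4 + 3 + 5 + 6 + 5 = 29.
y-moment: 5·566 + 1·380 + 4·233 + 3·553 + 5·639 + 6·204 + 5·687 = 13655; centroid 13655/29 ≈ 470.86.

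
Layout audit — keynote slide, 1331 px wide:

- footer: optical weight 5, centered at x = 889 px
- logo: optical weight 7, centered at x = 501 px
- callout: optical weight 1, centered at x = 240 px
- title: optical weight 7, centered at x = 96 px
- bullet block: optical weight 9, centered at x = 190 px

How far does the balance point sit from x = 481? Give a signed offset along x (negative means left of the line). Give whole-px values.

Weights sum to 5 + 7 + 1 + 7 + 9 = 29.
Σw·x = 5·889 + 7·501 + 1·240 + 7·96 + 9·190 = 10574, so x̄ = 10574/29 ≈ 364.62.
Against x = 481, that's 364.62 − 481 = -116.38.

≈ -116 px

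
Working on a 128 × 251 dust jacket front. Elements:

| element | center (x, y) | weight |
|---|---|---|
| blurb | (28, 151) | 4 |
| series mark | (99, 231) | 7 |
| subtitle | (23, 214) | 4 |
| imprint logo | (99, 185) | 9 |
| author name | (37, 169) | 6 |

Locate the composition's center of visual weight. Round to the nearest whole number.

(67, 192)

Σw = 4 + 7 + 4 + 9 + 6 = 30.
Σw·x = 4·28 + 7·99 + 4·23 + 9·99 + 6·37 = 2010, so x̄ = 2010/30 ≈ 67.00.
Σw·y = 4·151 + 7·231 + 4·214 + 9·185 + 6·169 = 5756, so ȳ = 5756/30 ≈ 191.87.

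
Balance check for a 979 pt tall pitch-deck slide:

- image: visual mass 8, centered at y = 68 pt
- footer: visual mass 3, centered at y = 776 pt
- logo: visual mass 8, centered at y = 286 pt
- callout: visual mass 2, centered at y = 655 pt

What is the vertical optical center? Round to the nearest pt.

Weights sum to 8 + 3 + 8 + 2 = 21.
y-moment: 8·68 + 3·776 + 8·286 + 2·655 = 6470; centroid 6470/21 ≈ 308.10.

y ≈ 308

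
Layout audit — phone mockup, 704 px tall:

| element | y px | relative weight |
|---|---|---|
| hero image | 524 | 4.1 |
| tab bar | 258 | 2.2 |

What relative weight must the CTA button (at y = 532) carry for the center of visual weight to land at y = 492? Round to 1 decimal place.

w ≈ 9.6

Existing Σw = 6.3 (4.1 + 2.2); existing moment 4.1·524 + 2.2·258 = 2716.0.
Set Σw·y/Σw = 492: (2716.0 + 532w) = 492·(6.3 + w).
Solving: w = (492·6.3 − 2716.0) / (532 − 492) = 383.6 / 40 ≈ 9.59.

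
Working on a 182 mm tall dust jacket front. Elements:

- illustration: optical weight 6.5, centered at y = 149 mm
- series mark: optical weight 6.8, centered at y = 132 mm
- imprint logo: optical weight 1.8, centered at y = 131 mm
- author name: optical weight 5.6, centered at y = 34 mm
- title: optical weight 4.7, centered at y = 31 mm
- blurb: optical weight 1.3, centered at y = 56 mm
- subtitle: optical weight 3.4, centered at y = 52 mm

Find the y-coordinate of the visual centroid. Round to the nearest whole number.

Weights sum to 6.5 + 6.8 + 1.8 + 5.6 + 4.7 + 1.3 + 3.4 = 30.1.
y: moment 2687.6 / weight 30.1 ≈ 89.29

y ≈ 89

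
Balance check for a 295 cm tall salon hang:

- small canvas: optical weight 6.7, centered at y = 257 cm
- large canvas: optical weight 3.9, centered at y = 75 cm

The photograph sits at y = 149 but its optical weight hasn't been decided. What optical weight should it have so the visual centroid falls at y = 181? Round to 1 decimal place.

Existing Σw = 10.6 (6.7 + 3.9); existing moment 6.7·257 + 3.9·75 = 2014.4.
Balance at y = 181 requires (2014.4 + w·149) / (10.6 + w) = 181.
So w = (181·10.6 − 2014.4)/(149 − 181) = -95.8/-32 ≈ 2.99.

w ≈ 3.0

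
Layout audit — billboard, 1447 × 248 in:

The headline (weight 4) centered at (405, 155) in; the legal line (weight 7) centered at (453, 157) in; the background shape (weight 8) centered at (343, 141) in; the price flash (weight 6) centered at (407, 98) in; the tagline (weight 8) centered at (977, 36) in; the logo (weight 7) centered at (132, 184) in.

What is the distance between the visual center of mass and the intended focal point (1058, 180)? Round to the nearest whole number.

≈ 593 in

Total weight = 4 + 7 + 8 + 6 + 8 + 7 = 40.
x: moment 18717 / weight 40 ≈ 467.93
Σw·y = 5011; ȳ = 5011/40 ≈ 125.28.
From (1058, 180): dx = -590.08, dy = -54.72, so the distance is √(dx²+dy²) ≈ 592.61.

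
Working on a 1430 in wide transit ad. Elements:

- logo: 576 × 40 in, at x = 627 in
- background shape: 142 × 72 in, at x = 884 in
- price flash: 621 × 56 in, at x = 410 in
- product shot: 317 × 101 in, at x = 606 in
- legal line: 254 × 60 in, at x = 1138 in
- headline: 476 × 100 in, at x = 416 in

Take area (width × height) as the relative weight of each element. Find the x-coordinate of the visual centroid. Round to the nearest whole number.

x ≈ 579

Areas → weights: logo 576·40 = 23040, background shape 142·72 = 10224, price flash 621·56 = 34776, product shot 317·101 = 32017, legal line 254·60 = 15240, headline 476·100 = 47600; Σw = 162897.
Σw·x = 94289278; x̄ = 94289278/162897 ≈ 578.83.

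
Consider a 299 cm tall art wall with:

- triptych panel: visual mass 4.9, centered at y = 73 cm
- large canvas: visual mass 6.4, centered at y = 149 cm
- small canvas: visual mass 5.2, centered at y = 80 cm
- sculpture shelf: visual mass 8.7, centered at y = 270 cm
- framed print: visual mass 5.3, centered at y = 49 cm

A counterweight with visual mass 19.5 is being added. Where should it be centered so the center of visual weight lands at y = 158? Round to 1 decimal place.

y ≈ 182.8

New total weight: (4.9 + 6.4 + 5.2 + 8.7 + 5.3) + 19.5 = 50.0.
y: target moment 50.0×158 = 7900.0; current 4.9·73 + 6.4·149 + 5.2·80 + 8.7·270 + 5.3·49 = 4336.0; the counterweight supplies 3564.0, so y = 3564.0/19.5 ≈ 182.77.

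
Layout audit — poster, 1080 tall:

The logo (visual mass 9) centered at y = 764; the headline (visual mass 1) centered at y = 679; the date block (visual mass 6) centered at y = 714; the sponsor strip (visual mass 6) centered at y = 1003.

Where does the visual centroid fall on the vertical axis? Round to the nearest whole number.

Weights sum to 9 + 1 + 6 + 6 = 22.
Σw·y = 9·764 + 1·679 + 6·714 + 6·1003 = 17857, so ȳ = 17857/22 ≈ 811.68.

y ≈ 812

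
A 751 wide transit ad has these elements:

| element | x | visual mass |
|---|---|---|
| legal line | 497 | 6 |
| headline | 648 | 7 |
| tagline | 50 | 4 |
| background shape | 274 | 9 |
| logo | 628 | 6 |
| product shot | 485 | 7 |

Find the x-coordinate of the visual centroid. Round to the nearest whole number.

x ≈ 445

Total weight = 6 + 7 + 4 + 9 + 6 + 7 = 39.
Σw·x = 17347; x̄ = 17347/39 ≈ 444.79.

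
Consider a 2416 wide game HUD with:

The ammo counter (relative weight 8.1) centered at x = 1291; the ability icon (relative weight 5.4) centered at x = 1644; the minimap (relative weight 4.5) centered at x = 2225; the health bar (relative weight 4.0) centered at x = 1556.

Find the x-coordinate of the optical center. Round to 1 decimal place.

Total weight = 8.1 + 5.4 + 4.5 + 4.0 = 22.0.
x-moment: 8.1·1291 + 5.4·1644 + 4.5·2225 + 4.0·1556 = 35571.2; centroid 35571.2/22.0 ≈ 1616.87.

x ≈ 1616.9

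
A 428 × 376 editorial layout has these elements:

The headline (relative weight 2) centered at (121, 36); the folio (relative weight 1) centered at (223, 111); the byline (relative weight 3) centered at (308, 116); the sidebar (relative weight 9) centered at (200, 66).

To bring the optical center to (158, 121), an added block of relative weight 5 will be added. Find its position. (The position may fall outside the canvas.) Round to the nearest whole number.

With the added block, Σw becomes 2 + 1 + 3 + 9 + 5 = 20.
x: target moment 20×158 = 3160; current 2·121 + 1·223 + 3·308 + 9·200 = 3189; the added block supplies -29, so x = -29/5 ≈ -5.80.
y: target moment 20×121 = 2420; current 2·36 + 1·111 + 3·116 + 9·66 = 1125; the added block supplies 1295, so y = 1295/5 ≈ 259.00.

(-6, 259)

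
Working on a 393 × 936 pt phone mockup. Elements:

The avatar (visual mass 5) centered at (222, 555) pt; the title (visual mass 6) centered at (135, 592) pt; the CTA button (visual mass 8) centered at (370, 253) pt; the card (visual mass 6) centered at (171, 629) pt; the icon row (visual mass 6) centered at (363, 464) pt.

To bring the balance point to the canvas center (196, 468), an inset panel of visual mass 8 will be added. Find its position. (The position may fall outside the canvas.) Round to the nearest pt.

After adding the inset panel, total weight = 5 + 6 + 8 + 6 + 6 + 8 = 39.
x: need Σw·x = 39·196 = 7644. Existing = 5·222 + 6·135 + 8·370 + 6·171 + 6·363 = 8084. Remainder -440 / 8 ≈ -55.00.
y: need Σw·y = 39·468 = 18252. Existing = 5·555 + 6·592 + 8·253 + 6·629 + 6·464 = 14909. Remainder 3343 / 8 ≈ 417.88.

(-55, 418)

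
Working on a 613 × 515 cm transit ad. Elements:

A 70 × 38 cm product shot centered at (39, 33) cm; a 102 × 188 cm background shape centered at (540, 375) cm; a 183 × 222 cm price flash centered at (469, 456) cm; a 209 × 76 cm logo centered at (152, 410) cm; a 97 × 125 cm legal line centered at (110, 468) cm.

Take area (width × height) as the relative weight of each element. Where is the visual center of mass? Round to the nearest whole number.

(368, 420)

Areas → weights: product shot 70·38 = 2660, background shape 102·188 = 19176, price flash 183·222 = 40626, logo 209·76 = 15884, legal line 97·125 = 12125; Σw = 90471.
Σw·x = 2660·39 + 19176·540 + 40626·469 + 15884·152 + 12125·110 = 33260492, so x̄ = 33260492/90471 ≈ 367.64.
Σw·y = 2660·33 + 19176·375 + 40626·456 + 15884·410 + 12125·468 = 37991176, so ȳ = 37991176/90471 ≈ 419.93.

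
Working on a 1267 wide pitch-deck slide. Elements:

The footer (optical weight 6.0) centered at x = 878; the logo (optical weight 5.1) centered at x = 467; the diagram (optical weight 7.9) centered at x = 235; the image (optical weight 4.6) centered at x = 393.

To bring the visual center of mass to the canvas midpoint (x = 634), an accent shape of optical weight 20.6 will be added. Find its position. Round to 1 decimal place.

New total weight: (6.0 + 5.1 + 7.9 + 4.6) + 20.6 = 44.2.
x: target moment 44.2×634 = 28022.8; current 6.0·878 + 5.1·467 + 7.9·235 + 4.6·393 = 11314.0; the accent shape supplies 16708.8, so x = 16708.8/20.6 ≈ 811.11.

x ≈ 811.1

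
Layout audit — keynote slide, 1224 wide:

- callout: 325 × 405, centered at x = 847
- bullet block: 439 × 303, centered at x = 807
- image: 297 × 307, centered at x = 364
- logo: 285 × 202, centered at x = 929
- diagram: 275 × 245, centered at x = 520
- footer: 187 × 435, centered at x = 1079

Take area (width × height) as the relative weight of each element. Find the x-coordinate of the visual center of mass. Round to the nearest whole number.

Areas → weights: callout 325·405 = 131625, bullet block 439·303 = 133017, image 297·307 = 91179, logo 285·202 = 57570, diagram 275·245 = 67375, footer 187·435 = 81345; Σw = 562111.
x-moment: 131625·847 + 133017·807 + 91179·364 + 57570·929 + 67375·520 + 81345·1079 = 428309035; centroid 428309035/562111 ≈ 761.97.

x ≈ 762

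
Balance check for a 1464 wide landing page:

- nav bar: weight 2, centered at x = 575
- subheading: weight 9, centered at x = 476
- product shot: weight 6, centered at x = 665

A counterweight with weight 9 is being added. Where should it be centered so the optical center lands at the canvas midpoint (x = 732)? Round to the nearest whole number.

x ≈ 1068

New total weight: (2 + 9 + 6) + 9 = 26.
Along x: (9424 + 9·x) / 26 = 732 (existing moment 2·575 + 9·476 + 6·665 = 9424) ⇒ x = (19032 − 9424) / 9 ≈ 1067.56.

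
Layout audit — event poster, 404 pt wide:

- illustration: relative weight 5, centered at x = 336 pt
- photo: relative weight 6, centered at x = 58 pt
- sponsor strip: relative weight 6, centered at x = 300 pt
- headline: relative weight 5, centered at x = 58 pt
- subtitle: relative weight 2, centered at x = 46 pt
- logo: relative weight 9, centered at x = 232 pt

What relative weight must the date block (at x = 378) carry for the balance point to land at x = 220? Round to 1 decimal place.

w ≈ 6.1

Fixed elements: Σw = 5 + 6 + 6 + 5 + 2 + 9 = 33, Σw·x = 5·336 + 6·58 + 6·300 + 5·58 + 2·46 + 9·232 = 6298.
Set Σw·x/Σw = 220: (6298 + 378w) = 220·(33 + w).
Solving: w = (220·33 − 6298) / (378 − 220) = 962 / 158 ≈ 6.09.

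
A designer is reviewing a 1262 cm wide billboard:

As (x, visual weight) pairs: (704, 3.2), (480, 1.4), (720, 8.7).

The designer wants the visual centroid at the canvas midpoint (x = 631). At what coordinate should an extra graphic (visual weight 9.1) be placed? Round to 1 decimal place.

x ≈ 543.5

With the extra graphic, Σw becomes 3.2 + 1.4 + 8.7 + 9.1 = 22.4.
x: need Σw·x = 22.4·631 = 14134.4. Existing = 3.2·704 + 1.4·480 + 8.7·720 = 9188.8. Remainder 4945.6 / 9.1 ≈ 543.47.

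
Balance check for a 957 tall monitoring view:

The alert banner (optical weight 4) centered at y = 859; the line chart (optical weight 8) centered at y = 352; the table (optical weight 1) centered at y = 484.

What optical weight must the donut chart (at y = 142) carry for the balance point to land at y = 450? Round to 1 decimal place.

w ≈ 2.9

Fixed elements: Σw = 4 + 8 + 1 = 13, Σw·y = 4·859 + 8·352 + 1·484 = 6736.
For the centroid to hit 450: (6736 + w·142) / (13 + w) = 450.
Rearranging, w·(142 − 450) = 450·13 − 6736 = -886, so w ≈ -886/-308 = 2.88.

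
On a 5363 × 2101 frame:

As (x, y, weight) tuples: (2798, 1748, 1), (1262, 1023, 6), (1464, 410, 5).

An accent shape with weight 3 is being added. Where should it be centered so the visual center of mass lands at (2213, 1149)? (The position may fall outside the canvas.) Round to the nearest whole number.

(5168, 2433)

After adding the accent shape, total weight = 1 + 6 + 5 + 3 = 15.
x: need Σw·x = 15·2213 = 33195. Existing = 1·2798 + 6·1262 + 5·1464 = 17690. Remainder 15505 / 3 ≈ 5168.33.
y: need Σw·y = 15·1149 = 17235. Existing = 1·1748 + 6·1023 + 5·410 = 9936. Remainder 7299 / 3 ≈ 2433.00.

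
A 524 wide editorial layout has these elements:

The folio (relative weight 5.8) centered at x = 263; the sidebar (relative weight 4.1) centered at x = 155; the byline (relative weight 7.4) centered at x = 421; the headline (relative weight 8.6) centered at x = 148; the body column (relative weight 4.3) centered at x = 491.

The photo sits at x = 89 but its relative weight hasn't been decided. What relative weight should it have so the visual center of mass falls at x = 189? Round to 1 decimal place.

Fixed elements: Σw = 5.8 + 4.1 + 7.4 + 8.6 + 4.3 = 30.2, Σw·x = 5.8·263 + 4.1·155 + 7.4·421 + 8.6·148 + 4.3·491 = 8660.4.
For the centroid to hit 189: (8660.4 + w·89) / (30.2 + w) = 189.
Rearranging, w·(89 − 189) = 189·30.2 − 8660.4 = -2952.6, so w ≈ -2952.6/-100 = 29.53.

w ≈ 29.5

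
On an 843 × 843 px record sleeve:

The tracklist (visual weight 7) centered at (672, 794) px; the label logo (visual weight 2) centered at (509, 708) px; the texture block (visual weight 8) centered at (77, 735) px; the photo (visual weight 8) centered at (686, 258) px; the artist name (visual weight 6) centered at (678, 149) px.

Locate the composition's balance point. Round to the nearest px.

(513, 510)

Σw = 7 + 2 + 8 + 8 + 6 = 31.
x-moment: 7·672 + 2·509 + 8·77 + 8·686 + 6·678 = 15894; centroid 15894/31 ≈ 512.71.
y-moment: 7·794 + 2·708 + 8·735 + 8·258 + 6·149 = 15812; centroid 15812/31 ≈ 510.06.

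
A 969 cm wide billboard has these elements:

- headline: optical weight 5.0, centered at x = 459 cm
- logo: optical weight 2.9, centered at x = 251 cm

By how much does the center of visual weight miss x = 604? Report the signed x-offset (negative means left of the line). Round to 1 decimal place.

≈ -221.4 cm

Σw = 5.0 + 2.9 = 7.9.
x: (5.0·459 + 2.9·251) / 7.9 = 3022.9 / 7.9 ≈ 382.65
Against x = 604, that's 382.65 − 604 = -221.35.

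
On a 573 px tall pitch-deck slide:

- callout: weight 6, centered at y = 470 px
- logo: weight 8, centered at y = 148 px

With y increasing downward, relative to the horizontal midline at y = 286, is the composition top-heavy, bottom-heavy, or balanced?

Total weight = 6 + 8 = 14.
y: (6·470 + 8·148) / 14 = 4004 / 14 ≈ 286.00
286.00 = 286 exactly: balanced.

balanced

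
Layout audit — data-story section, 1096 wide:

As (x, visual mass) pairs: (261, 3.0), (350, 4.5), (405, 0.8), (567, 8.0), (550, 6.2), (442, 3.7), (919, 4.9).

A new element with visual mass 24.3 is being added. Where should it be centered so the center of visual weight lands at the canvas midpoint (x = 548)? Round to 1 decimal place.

New total weight: (3.0 + 4.5 + 0.8 + 8.0 + 6.2 + 3.7 + 4.9) + 24.3 = 55.4.
x: target moment 55.4×548 = 30359.2; current 3.0·261 + 4.5·350 + 0.8·405 + 8.0·567 + 6.2·550 + 3.7·442 + 4.9·919 = 16766.5; the new element supplies 13592.7, so x = 13592.7/24.3 ≈ 559.37.

x ≈ 559.4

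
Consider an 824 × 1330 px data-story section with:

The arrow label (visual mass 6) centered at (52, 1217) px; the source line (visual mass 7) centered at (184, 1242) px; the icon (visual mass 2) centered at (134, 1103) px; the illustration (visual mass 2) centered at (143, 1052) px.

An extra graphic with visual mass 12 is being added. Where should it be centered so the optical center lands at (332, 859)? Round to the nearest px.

(623, 384)

With the extra graphic, Σw becomes 6 + 7 + 2 + 2 + 12 = 29.
x: need Σw·x = 29·332 = 9628. Existing = 6·52 + 7·184 + 2·134 + 2·143 = 2154. Remainder 7474 / 12 ≈ 622.83.
y: need Σw·y = 29·859 = 24911. Existing = 6·1217 + 7·1242 + 2·1103 + 2·1052 = 20306. Remainder 4605 / 12 ≈ 383.75.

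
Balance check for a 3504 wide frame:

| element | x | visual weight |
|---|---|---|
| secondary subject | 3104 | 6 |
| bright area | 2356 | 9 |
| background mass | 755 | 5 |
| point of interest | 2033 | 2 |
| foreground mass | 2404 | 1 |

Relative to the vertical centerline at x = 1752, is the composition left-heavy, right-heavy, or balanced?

right-heavy

Total weight = 6 + 9 + 5 + 2 + 1 = 23.
x: (6·3104 + 9·2356 + 5·755 + 2·2033 + 1·2404) / 23 = 50073 / 23 ≈ 2177.09
2177.1 vs midline 1752 → right-heavy.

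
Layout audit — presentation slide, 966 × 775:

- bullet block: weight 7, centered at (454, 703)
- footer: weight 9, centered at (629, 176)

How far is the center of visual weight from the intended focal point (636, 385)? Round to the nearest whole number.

≈ 86

Σw = 7 + 9 = 16.
Σw·x = 7·454 + 9·629 = 8839, so x̄ = 8839/16 ≈ 552.44.
Σw·y = 7·703 + 9·176 = 6505, so ȳ = 6505/16 ≈ 406.56.
From (636, 385): dx = -83.56, dy = 21.56, so the distance is √(dx²+dy²) ≈ 86.30.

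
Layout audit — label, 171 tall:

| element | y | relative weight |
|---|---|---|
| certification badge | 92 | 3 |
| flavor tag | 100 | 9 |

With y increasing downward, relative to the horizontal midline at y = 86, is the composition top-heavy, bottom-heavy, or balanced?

Σw = 3 + 9 = 12.
Σw·y = 3·92 + 9·100 = 1176, so ȳ = 1176/12 ≈ 98.00.
98.0 vs midline 86 → bottom-heavy.

bottom-heavy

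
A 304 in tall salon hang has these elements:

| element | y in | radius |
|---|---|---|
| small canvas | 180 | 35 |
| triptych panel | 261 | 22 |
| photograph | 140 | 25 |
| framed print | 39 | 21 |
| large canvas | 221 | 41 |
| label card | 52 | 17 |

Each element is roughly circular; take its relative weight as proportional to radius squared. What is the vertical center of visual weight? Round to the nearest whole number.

Weights ∝ r²: small canvas 35² = 1225, triptych panel 22² = 484, photograph 25² = 625, framed print 21² = 441, large canvas 41² = 1681, label card 17² = 289; Σw = 4745.
y-moment: 1225·180 + 484·261 + 625·140 + 441·39 + 1681·221 + 289·52 = 838052; centroid 838052/4745 ≈ 176.62.

y ≈ 177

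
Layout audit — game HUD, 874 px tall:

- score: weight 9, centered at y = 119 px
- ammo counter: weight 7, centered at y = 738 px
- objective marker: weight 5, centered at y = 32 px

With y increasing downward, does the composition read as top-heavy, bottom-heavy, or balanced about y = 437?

Weights sum to 9 + 7 + 5 = 21.
y: (9·119 + 7·738 + 5·32) / 21 = 6397 / 21 ≈ 304.62
304.6 vs midline 437 → top-heavy.

top-heavy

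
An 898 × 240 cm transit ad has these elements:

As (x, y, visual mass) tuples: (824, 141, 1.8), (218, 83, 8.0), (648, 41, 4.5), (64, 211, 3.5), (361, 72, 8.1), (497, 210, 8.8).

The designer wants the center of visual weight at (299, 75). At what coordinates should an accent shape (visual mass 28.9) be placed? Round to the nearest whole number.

(185, 17)

With the accent shape, Σw becomes 1.8 + 8.0 + 4.5 + 3.5 + 8.1 + 8.8 + 28.9 = 63.6.
x: target moment 63.6×299 = 19016.4; current 1.8·824 + 8.0·218 + 4.5·648 + 3.5·64 + 8.1·361 + 8.8·497 = 13664.9; the accent shape supplies 5351.5, so x = 5351.5/28.9 ≈ 185.17.
y: target moment 63.6×75 = 4770.0; current 1.8·141 + 8.0·83 + 4.5·41 + 3.5·211 + 8.1·72 + 8.8·210 = 4272.0; the accent shape supplies 498.0, so y = 498.0/28.9 ≈ 17.23.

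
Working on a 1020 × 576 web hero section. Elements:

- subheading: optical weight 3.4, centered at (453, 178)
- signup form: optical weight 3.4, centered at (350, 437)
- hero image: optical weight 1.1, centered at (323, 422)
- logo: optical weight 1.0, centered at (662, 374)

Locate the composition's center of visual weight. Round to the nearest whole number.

Total weight = 3.4 + 3.4 + 1.1 + 1.0 = 8.9.
x-moment: 3.4·453 + 3.4·350 + 1.1·323 + 1.0·662 = 3747.5; centroid 3747.5/8.9 ≈ 421.07.
y-moment: 3.4·178 + 3.4·437 + 1.1·422 + 1.0·374 = 2929.2; centroid 2929.2/8.9 ≈ 329.12.

(421, 329)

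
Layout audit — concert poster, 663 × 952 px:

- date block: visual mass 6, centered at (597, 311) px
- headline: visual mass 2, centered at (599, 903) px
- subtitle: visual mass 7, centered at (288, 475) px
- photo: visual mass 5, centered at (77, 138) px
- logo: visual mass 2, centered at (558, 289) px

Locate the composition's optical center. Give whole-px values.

Σw = 6 + 2 + 7 + 5 + 2 = 22.
x-moment: 6·597 + 2·599 + 7·288 + 5·77 + 2·558 = 8297; centroid 8297/22 ≈ 377.14.
y-moment: 6·311 + 2·903 + 7·475 + 5·138 + 2·289 = 8265; centroid 8265/22 ≈ 375.68.

(377, 376)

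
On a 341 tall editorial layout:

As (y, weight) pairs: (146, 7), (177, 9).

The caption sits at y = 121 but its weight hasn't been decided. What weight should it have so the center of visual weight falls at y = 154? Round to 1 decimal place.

w ≈ 4.6

Known weights sum to 7 + 9 = 16; their moment is 7·146 + 9·177 = 2615.
Balance at y = 154 requires (2615 + w·121) / (16 + w) = 154.
So w = (154·16 − 2615)/(121 − 154) = -151/-33 ≈ 4.58.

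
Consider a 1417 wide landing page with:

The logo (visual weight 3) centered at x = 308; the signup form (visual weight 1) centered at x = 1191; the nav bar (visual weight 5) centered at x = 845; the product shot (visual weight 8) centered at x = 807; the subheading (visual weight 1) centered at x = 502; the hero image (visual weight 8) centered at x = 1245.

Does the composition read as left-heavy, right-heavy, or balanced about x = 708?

right-heavy

Total weight = 3 + 1 + 5 + 8 + 1 + 8 = 26.
Σw·x = 3·308 + 1·1191 + 5·845 + 8·807 + 1·502 + 8·1245 = 23258, so x̄ = 23258/26 ≈ 894.54.
894.5 vs midline 708 → right-heavy.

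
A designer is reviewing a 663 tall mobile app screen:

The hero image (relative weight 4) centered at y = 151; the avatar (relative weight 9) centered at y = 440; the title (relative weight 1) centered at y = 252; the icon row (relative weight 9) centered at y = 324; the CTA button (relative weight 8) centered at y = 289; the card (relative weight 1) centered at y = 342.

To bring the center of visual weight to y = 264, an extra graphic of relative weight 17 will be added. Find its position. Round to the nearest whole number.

y ≈ 150

After adding the extra graphic, total weight = 4 + 9 + 1 + 9 + 8 + 1 + 17 = 49.
Along y: (10386 + 17·y) / 49 = 264 (existing moment 4·151 + 9·440 + 1·252 + 9·324 + 8·289 + 1·342 = 10386) ⇒ y = (12936 − 10386) / 17 ≈ 150.00.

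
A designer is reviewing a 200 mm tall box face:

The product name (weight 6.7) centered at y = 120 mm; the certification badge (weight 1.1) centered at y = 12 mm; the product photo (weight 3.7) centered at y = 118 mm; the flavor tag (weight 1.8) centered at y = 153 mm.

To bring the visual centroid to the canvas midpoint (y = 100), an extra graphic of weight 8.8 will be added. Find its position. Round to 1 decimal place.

With the extra graphic, Σw becomes 6.7 + 1.1 + 3.7 + 1.8 + 8.8 = 22.1.
y: need Σw·y = 22.1·100 = 2210.0. Existing = 6.7·120 + 1.1·12 + 3.7·118 + 1.8·153 = 1529.2. Remainder 680.8 / 8.8 ≈ 77.36.

y ≈ 77.4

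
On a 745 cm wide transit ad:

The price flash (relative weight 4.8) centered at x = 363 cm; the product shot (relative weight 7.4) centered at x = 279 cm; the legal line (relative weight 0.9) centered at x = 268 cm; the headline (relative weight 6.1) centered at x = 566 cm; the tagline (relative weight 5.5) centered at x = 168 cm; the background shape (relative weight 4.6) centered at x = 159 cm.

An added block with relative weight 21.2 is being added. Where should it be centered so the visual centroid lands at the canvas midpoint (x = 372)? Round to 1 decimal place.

New total weight: (4.8 + 7.4 + 0.9 + 6.1 + 5.5 + 4.6) + 21.2 = 50.5.
Along x: (9156.2 + 21.2·x) / 50.5 = 372 (existing moment 4.8·363 + 7.4·279 + 0.9·268 + 6.1·566 + 5.5·168 + 4.6·159 = 9156.2) ⇒ x = (18786.0 − 9156.2) / 21.2 ≈ 454.24.

x ≈ 454.2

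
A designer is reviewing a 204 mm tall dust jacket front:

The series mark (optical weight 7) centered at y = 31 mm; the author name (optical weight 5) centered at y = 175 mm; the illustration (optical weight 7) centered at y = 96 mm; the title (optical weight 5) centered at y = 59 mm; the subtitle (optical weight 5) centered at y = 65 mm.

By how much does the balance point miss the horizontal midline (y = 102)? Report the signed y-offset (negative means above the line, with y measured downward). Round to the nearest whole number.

Total weight = 7 + 5 + 7 + 5 + 5 = 29.
Σw·y = 7·31 + 5·175 + 7·96 + 5·59 + 5·65 = 2384, so ȳ = 2384/29 ≈ 82.21.
Difference: 82.21 − 102 ≈ -19.79.

≈ -20 mm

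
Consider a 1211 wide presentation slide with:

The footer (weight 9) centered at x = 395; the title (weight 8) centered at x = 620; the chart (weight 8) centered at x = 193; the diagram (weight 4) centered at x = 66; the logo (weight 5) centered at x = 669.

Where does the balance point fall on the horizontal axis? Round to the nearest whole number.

Total weight = 9 + 8 + 8 + 4 + 5 = 34.
x: (9·395 + 8·620 + 8·193 + 4·66 + 5·669) / 34 = 13668 / 34 ≈ 402.00

x ≈ 402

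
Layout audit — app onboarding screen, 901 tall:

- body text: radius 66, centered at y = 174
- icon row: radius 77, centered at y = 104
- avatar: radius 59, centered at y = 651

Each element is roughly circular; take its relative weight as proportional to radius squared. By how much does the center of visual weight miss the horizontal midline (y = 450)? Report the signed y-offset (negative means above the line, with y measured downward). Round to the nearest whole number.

Weights ∝ r²: body text 66² = 4356, icon row 77² = 5929, avatar 59² = 3481; Σw = 13766.
y-moment: 4356·174 + 5929·104 + 3481·651 = 3640691; centroid 3640691/13766 ≈ 264.47.
Difference: 264.47 − 450 ≈ -185.53.

≈ -186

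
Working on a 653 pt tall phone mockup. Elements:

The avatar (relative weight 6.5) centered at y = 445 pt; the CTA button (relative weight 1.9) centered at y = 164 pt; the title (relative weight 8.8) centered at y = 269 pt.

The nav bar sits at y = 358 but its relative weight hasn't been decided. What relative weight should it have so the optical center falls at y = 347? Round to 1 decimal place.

Fixed elements: Σw = 6.5 + 1.9 + 8.8 = 17.2, Σw·y = 6.5·445 + 1.9·164 + 8.8·269 = 5571.3.
Balance at y = 347 requires (5571.3 + w·358) / (17.2 + w) = 347.
So w = (347·17.2 − 5571.3)/(358 − 347) = 397.1/11 ≈ 36.10.

w ≈ 36.1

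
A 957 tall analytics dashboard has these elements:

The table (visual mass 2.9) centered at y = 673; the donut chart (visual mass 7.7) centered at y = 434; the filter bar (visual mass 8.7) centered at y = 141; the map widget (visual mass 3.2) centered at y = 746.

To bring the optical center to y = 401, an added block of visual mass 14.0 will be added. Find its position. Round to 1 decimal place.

y ≈ 409.2

New total weight: (2.9 + 7.7 + 8.7 + 3.2) + 14.0 = 36.5.
y: need Σw·y = 36.5·401 = 14636.5. Existing = 2.9·673 + 7.7·434 + 8.7·141 + 3.2·746 = 8907.4. Remainder 5729.1 / 14.0 ≈ 409.22.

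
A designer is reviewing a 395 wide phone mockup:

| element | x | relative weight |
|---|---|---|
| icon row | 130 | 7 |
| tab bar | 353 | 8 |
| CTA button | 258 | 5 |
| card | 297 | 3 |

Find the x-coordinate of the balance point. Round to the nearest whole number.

Σw = 7 + 8 + 5 + 3 = 23.
x-moment: 7·130 + 8·353 + 5·258 + 3·297 = 5915; centroid 5915/23 ≈ 257.17.

x ≈ 257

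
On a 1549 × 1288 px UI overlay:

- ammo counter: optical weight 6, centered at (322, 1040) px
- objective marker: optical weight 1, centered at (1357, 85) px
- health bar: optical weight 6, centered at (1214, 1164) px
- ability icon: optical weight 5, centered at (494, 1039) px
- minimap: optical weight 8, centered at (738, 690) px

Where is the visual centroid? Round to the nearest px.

Weights sum to 6 + 1 + 6 + 5 + 8 = 26.
x-moment: 6·322 + 1·1357 + 6·1214 + 5·494 + 8·738 = 18947; centroid 18947/26 ≈ 728.73.
y-moment: 6·1040 + 1·85 + 6·1164 + 5·1039 + 8·690 = 24024; centroid 24024/26 ≈ 924.00.

(729, 924)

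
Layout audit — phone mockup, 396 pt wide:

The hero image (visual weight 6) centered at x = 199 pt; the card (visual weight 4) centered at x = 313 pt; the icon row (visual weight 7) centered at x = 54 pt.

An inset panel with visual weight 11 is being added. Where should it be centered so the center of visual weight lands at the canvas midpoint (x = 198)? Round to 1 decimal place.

New total weight: (6 + 4 + 7) + 11 = 28.
x: target moment 28×198 = 5544; current 6·199 + 4·313 + 7·54 = 2824; the inset panel supplies 2720, so x = 2720/11 ≈ 247.27.

x ≈ 247.3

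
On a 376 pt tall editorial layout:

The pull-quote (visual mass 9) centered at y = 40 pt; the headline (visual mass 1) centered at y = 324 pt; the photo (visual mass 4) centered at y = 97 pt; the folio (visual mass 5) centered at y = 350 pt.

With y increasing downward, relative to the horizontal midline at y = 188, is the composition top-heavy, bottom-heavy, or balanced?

Weights sum to 9 + 1 + 4 + 5 = 19.
y-moment: 9·40 + 1·324 + 4·97 + 5·350 = 2822; centroid 2822/19 ≈ 148.53.
Since 148.5 is above (smaller y than) 188, the composition reads top-heavy.

top-heavy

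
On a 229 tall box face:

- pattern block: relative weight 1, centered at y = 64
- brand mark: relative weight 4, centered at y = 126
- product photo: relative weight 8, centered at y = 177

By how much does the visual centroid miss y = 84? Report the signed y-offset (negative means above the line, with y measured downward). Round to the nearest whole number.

≈ 69

Weights sum to 1 + 4 + 8 = 13.
y-moment: 1·64 + 4·126 + 8·177 = 1984; centroid 1984/13 ≈ 152.62.
Offset from y = 84: 152.62 − 84 ≈ 68.62.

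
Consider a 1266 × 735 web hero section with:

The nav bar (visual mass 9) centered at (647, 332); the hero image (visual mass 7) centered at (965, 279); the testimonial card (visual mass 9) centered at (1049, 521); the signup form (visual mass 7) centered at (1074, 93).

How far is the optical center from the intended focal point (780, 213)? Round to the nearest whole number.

≈ 179

Total weight = 9 + 7 + 9 + 7 = 32.
Σw·x = 9·647 + 7·965 + 9·1049 + 7·1074 = 29537, so x̄ = 29537/32 ≈ 923.03.
Σw·y = 9·332 + 7·279 + 9·521 + 7·93 = 10281, so ȳ = 10281/32 ≈ 321.28.
From (780, 213): dx = 143.03, dy = 108.28, so the distance is √(dx²+dy²) ≈ 179.40.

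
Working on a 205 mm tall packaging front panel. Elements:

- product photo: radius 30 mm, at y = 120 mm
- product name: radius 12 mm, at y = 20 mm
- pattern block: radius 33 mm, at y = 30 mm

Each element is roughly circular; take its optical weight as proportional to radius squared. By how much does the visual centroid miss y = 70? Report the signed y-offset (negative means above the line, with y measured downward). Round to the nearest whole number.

≈ -3 mm

Weights ∝ r²: product photo 30² = 900, product name 12² = 144, pattern block 33² = 1089; Σw = 2133.
y-moment: 900·120 + 144·20 + 1089·30 = 143550; centroid 143550/2133 ≈ 67.30.
Difference: 67.30 − 70 ≈ -2.70.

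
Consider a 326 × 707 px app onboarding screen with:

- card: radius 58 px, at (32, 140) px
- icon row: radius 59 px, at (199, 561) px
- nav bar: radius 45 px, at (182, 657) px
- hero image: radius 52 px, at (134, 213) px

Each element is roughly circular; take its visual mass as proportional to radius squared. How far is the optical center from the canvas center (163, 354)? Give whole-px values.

Weights ∝ r²: card 58² = 3364, icon row 59² = 3481, nav bar 45² = 2025, hero image 52² = 2704; Σw = 11574.
x: (3364·32 + 3481·199 + 2025·182 + 2704·134) / 11574 = 1531253 / 11574 ≈ 132.30
y: (3364·140 + 3481·561 + 2025·657 + 2704·213) / 11574 = 4330178 / 11574 ≈ 374.13
Offset from (163, 354): Δx ≈ -30.70, Δy ≈ 20.13; distance = √(Δx² + Δy²) ≈ 36.71.

≈ 37 px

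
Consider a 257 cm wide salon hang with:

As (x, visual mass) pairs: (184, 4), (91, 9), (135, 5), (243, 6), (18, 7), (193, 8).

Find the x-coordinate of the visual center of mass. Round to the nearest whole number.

x ≈ 137

Total weight = 4 + 9 + 5 + 6 + 7 + 8 = 39.
x: (4·184 + 9·91 + 5·135 + 6·243 + 7·18 + 8·193) / 39 = 5358 / 39 ≈ 137.38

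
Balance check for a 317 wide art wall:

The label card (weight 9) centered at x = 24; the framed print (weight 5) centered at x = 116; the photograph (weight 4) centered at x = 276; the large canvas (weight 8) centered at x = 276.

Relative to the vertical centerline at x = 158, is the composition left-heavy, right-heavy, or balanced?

balanced

Total weight = 9 + 5 + 4 + 8 = 26.
x: (9·24 + 5·116 + 4·276 + 8·276) / 26 = 4108 / 26 ≈ 158.00
That equals the midline 158 — balanced.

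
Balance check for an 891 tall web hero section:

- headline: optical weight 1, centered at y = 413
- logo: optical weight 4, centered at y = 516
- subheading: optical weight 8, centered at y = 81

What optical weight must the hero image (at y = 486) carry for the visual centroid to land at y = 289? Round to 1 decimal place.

w ≈ 3.2

Existing Σw = 13 (1 + 4 + 8); existing moment 1·413 + 4·516 + 8·81 = 3125.
For the centroid to hit 289: (3125 + w·486) / (13 + w) = 289.
Solving: w = (289·13 − 3125) / (486 − 289) = 632 / 197 ≈ 3.21.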